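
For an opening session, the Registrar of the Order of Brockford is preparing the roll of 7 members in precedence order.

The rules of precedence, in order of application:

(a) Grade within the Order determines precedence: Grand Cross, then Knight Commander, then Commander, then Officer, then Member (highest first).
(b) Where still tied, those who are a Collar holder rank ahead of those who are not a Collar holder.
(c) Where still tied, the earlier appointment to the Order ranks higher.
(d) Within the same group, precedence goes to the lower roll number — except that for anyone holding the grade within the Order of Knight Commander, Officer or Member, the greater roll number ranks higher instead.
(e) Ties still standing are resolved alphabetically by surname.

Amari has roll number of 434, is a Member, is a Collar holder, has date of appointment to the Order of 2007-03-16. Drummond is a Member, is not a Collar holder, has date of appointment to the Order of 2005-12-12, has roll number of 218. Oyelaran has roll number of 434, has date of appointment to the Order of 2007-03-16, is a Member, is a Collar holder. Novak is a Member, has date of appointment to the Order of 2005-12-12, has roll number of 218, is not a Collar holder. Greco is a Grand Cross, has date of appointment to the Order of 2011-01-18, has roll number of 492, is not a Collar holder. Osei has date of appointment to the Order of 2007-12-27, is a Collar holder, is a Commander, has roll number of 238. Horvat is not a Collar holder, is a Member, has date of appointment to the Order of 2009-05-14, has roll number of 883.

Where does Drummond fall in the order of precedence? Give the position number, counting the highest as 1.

By grade within the Order: Greco (Grand Cross); then Osei (Commander); then Amari, Oyelaran, Drummond, Novak and Horvat (Member).
Among Amari, Oyelaran, Drummond, Novak and Horvat, a Collar holder before not a Collar holder: Amari and Oyelaran (a Collar holder) before Drummond, Novak and Horvat (not a Collar holder).
Amari and Oyelaran both have date of appointment to the Order 2007-03-16, so the next rule applies.
Amari and Oyelaran both have roll number 434, so the next rule applies.
Among Amari and Oyelaran, alphabetically by surname: Amari before Oyelaran.
Among Drummond, Novak and Horvat, by date of appointment to the Order (earlier first): Drummond and Novak (2005-12-12) before Horvat (2009-05-14).
Drummond and Novak both have roll number 218, so the next rule applies.
Among Drummond and Novak, alphabetically by surname: Drummond before Novak.
Order: Greco, Osei, Amari, Oyelaran, Drummond, Novak, Horvat. So position 5.

5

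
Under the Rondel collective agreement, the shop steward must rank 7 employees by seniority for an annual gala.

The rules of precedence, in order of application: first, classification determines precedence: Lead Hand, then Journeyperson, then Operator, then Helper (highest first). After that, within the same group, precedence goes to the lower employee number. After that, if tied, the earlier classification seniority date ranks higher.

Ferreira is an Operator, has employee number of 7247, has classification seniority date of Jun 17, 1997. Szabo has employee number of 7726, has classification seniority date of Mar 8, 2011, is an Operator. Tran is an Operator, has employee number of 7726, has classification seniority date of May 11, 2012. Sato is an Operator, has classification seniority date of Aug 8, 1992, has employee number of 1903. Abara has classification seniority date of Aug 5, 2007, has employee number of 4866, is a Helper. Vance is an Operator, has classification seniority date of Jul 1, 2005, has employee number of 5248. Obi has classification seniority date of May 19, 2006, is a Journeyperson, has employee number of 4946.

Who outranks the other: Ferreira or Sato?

By classification: Obi (Journeyperson); then Sato, Vance, Ferreira, Szabo and Tran (Operator); then Abara (Helper).
Among Sato, Vance, Ferreira, Szabo and Tran, by employee number (lower first): Sato (1903) before Vance (5248) before Ferreira (7247) before Szabo and Tran (7726).
Among Szabo and Tran, by classification seniority date (earlier first): Szabo (Mar 8, 2011) before Tran (May 11, 2012).
So Sato takes precedence.

Sato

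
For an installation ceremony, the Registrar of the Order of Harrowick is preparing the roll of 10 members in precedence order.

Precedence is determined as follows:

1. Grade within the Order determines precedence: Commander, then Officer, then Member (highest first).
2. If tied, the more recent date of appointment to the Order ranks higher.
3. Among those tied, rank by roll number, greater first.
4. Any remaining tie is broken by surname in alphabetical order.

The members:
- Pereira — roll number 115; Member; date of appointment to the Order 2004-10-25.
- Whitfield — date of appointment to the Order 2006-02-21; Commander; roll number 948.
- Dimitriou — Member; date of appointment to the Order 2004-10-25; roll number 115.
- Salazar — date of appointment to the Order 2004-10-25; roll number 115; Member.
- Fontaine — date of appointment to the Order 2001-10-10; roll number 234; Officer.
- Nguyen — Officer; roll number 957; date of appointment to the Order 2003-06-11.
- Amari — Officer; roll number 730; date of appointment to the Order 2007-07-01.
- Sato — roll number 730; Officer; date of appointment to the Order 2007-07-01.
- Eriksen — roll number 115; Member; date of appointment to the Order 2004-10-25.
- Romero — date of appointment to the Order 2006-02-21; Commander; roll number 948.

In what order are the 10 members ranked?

Romero, Whitfield, Amari, Sato, Nguyen, Fontaine, Dimitriou, Eriksen, Pereira, Salazar

By grade within the Order: Romero and Whitfield (Commander); then Amari, Sato, Nguyen and Fontaine (Officer); then Dimitriou, Eriksen, Pereira and Salazar (Member).
Romero and Whitfield both have date of appointment to the Order 2006-02-21, so the next rule applies.
Romero and Whitfield both have roll number 948, so the next rule applies.
Among Romero and Whitfield, alphabetically by surname: Romero before Whitfield.
Among Amari, Sato, Nguyen and Fontaine, by date of appointment to the Order (later first): Amari and Sato (2007-07-01) before Nguyen (2003-06-11) before Fontaine (2001-10-10).
Amari and Sato both have roll number 730, so the next rule applies.
Among Amari and Sato, alphabetically by surname: Amari before Sato.
Dimitriou, Eriksen, Pereira and Salazar all have date of appointment to the Order 2004-10-25, so the next rule applies.
Dimitriou, Eriksen, Pereira and Salazar all have roll number 115, so the next rule applies.
Among Dimitriou, Eriksen, Pereira and Salazar, alphabetically by surname: Dimitriou before Eriksen before Pereira before Salazar.
Full order: Romero, Whitfield, Amari, Sato, Nguyen, Fontaine, Dimitriou, Eriksen, Pereira, Salazar.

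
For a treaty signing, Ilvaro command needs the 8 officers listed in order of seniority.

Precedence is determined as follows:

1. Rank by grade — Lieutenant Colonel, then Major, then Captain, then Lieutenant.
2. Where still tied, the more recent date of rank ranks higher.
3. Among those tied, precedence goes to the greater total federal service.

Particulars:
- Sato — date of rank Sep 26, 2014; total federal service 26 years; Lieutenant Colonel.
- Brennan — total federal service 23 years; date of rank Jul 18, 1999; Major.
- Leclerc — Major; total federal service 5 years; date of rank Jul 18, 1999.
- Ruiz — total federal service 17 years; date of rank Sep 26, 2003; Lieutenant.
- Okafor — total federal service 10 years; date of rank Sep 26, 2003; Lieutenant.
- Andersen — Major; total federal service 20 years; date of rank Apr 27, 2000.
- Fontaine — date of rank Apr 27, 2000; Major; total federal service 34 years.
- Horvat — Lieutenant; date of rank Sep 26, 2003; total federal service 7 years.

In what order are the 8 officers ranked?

By grade: Sato (Lieutenant Colonel); then Fontaine, Andersen, Brennan and Leclerc (Major); then Ruiz, Okafor and Horvat (Lieutenant).
Among Fontaine, Andersen, Brennan and Leclerc, by date of rank (later first): Fontaine and Andersen (Apr 27, 2000) before Brennan and Leclerc (Jul 18, 1999).
Among Fontaine and Andersen, by total federal service (higher first): Fontaine (34 years) before Andersen (20 years).
Among Brennan and Leclerc, by total federal service (higher first): Brennan (23 years) before Leclerc (5 years).
Ruiz, Okafor and Horvat all have date of rank Sep 26, 2003, so the next rule applies.
Among Ruiz, Okafor and Horvat, by total federal service (higher first): Ruiz (17 years) before Okafor (10 years) before Horvat (7 years).
Full order: Sato, Fontaine, Andersen, Brennan, Leclerc, Ruiz, Okafor, Horvat.

Sato, Fontaine, Andersen, Brennan, Leclerc, Ruiz, Okafor, Horvat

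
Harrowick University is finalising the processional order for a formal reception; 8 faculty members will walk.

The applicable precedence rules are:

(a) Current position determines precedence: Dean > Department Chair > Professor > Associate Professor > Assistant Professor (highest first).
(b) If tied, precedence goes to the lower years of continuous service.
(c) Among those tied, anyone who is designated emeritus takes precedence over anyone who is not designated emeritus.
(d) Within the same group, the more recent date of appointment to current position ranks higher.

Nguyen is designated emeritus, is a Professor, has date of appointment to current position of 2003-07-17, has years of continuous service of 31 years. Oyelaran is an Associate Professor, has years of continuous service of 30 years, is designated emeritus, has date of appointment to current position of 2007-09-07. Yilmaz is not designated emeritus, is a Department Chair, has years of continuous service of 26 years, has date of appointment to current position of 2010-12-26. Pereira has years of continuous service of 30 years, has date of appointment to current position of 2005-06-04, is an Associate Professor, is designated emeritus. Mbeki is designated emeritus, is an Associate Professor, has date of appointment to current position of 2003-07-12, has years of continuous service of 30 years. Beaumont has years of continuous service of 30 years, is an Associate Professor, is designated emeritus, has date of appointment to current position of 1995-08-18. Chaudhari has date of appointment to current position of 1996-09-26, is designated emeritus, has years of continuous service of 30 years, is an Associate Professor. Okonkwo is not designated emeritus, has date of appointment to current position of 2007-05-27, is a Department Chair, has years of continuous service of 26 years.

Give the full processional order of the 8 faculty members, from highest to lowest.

By current position: Yilmaz and Okonkwo (Department Chair); then Nguyen (Professor); then Oyelaran, Pereira, Mbeki, Chaudhari and Beaumont (Associate Professor).
Yilmaz and Okonkwo both have years of continuous service 26 years, so the next rule applies.
Yilmaz and Okonkwo are each not designated emeritus, so the next rule applies.
Among Yilmaz and Okonkwo, by date of appointment to current position (later first): Yilmaz (2010-12-26) before Okonkwo (2007-05-27).
Oyelaran, Pereira, Mbeki, Chaudhari and Beaumont all have years of continuous service 30 years, so the next rule applies.
Oyelaran, Pereira, Mbeki, Chaudhari and Beaumont are each designated emeritus, so the next rule applies.
Among Oyelaran, Pereira, Mbeki, Chaudhari and Beaumont, by date of appointment to current position (later first): Oyelaran (2007-09-07) before Pereira (2005-06-04) before Mbeki (2003-07-12) before Chaudhari (1996-09-26) before Beaumont (1995-08-18).
Full order: Yilmaz, Okonkwo, Nguyen, Oyelaran, Pereira, Mbeki, Chaudhari, Beaumont.

Yilmaz, Okonkwo, Nguyen, Oyelaran, Pereira, Mbeki, Chaudhari, Beaumont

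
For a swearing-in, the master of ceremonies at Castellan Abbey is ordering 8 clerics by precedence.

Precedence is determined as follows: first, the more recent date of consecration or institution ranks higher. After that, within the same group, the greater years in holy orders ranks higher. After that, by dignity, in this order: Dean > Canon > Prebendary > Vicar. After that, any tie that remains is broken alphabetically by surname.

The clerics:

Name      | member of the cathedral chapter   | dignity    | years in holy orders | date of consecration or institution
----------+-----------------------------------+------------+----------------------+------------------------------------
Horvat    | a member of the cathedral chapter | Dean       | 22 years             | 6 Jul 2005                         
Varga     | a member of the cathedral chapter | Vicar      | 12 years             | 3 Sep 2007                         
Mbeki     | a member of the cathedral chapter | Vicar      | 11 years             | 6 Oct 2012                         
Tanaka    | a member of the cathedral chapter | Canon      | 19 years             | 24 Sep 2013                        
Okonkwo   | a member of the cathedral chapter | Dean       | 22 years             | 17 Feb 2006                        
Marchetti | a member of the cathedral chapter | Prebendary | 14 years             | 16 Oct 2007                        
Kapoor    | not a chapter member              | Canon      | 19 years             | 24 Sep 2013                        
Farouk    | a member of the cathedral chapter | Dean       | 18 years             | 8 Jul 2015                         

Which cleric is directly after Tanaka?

By date of consecration or institution (later first): Farouk (8 Jul 2015); then Kapoor and Tanaka (both 24 Sep 2013); then Mbeki (6 Oct 2012); then Marchetti (16 Oct 2007); then Varga (3 Sep 2007); then Okonkwo (17 Feb 2006); then Horvat (6 Jul 2005).
Kapoor and Tanaka both have years in holy orders 19 years, so the next rule applies.
Kapoor and Tanaka are each Canon, so the next rule applies.
Among Kapoor and Tanaka, alphabetically by surname: Kapoor before Tanaka.
Order: Farouk, Kapoor, Tanaka, Mbeki, Marchetti, Varga, Okonkwo, Horvat.

Mbeki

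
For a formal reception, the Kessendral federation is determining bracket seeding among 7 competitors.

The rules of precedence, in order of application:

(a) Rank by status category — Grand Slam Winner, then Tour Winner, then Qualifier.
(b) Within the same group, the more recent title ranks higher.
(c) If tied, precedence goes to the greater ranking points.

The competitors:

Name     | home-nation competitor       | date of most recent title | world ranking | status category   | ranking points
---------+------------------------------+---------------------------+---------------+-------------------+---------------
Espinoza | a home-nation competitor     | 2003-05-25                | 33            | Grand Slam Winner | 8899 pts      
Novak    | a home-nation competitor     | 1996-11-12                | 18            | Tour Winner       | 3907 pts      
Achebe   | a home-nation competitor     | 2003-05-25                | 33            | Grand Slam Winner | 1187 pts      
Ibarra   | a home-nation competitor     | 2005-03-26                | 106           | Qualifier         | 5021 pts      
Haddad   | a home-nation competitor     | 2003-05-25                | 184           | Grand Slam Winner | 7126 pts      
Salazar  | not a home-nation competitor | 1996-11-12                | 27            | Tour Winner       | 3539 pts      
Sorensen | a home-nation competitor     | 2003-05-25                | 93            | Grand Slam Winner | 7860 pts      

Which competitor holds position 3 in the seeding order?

Haddad

By status category: Espinoza, Sorensen, Haddad and Achebe (Grand Slam Winner); then Novak and Salazar (Tour Winner); then Ibarra (Qualifier).
Espinoza, Sorensen, Haddad and Achebe all have date of most recent title 2003-05-25, so the next rule applies.
Among Espinoza, Sorensen, Haddad and Achebe, by ranking points (higher first): Espinoza (8899 pts) before Sorensen (7860 pts) before Haddad (7126 pts) before Achebe (1187 pts).
Novak and Salazar both have date of most recent title 1996-11-12, so the next rule applies.
Among Novak and Salazar, by ranking points (higher first): Novak (3907 pts) before Salazar (3539 pts).
Order: Espinoza, Sorensen, Haddad, Achebe, Novak, Salazar, Ibarra.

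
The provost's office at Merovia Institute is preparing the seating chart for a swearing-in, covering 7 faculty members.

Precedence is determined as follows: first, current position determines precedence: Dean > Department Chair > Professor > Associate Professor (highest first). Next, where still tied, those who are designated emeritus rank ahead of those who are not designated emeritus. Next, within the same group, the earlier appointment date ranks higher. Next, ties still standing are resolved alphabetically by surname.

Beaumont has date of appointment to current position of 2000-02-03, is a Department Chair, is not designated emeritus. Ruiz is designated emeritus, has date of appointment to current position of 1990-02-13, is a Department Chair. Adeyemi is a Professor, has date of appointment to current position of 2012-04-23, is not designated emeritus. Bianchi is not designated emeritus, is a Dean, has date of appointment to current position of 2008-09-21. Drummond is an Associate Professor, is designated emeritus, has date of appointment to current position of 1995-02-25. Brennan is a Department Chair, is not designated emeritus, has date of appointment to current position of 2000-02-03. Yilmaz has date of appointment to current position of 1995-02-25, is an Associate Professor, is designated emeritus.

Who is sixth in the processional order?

Drummond

By current position: Bianchi (Dean); then Ruiz, Beaumont and Brennan (Department Chair); then Adeyemi (Professor); then Drummond and Yilmaz (Associate Professor).
Among Ruiz, Beaumont and Brennan, designated emeritus before not designated emeritus: Ruiz (designated emeritus) before Beaumont and Brennan (not designated emeritus).
Beaumont and Brennan both have date of appointment to current position 2000-02-03, so the next rule applies.
Among Beaumont and Brennan, alphabetically by surname: Beaumont before Brennan.
Drummond and Yilmaz are each designated emeritus, so the next rule applies.
Drummond and Yilmaz both have date of appointment to current position 1995-02-25, so the next rule applies.
Among Drummond and Yilmaz, alphabetically by surname: Drummond before Yilmaz.
Order: Bianchi, Ruiz, Beaumont, Brennan, Adeyemi, Drummond, Yilmaz.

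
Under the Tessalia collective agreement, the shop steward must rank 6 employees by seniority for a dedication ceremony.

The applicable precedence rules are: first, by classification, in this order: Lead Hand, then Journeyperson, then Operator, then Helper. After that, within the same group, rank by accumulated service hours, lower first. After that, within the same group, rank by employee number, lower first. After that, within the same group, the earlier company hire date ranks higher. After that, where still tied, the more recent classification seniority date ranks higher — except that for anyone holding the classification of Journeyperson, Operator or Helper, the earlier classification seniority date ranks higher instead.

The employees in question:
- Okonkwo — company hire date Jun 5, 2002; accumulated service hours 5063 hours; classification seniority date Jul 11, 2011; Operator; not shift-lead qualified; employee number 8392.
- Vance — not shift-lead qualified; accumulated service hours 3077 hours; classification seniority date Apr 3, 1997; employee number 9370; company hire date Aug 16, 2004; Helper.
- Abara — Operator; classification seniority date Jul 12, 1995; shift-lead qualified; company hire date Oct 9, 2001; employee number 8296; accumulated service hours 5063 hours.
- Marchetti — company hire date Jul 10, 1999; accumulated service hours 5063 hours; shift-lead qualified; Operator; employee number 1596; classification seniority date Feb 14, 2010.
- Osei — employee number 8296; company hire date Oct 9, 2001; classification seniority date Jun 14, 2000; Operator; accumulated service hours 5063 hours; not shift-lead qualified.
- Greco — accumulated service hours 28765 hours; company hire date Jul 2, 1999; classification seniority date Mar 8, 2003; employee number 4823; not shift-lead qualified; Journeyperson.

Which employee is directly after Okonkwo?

By classification: Greco (Journeyperson); then Marchetti, Abara, Osei and Okonkwo (Operator); then Vance (Helper).
Marchetti, Abara, Osei and Okonkwo all have accumulated service hours 5063 hours, so the next rule applies.
Among Marchetti, Abara, Osei and Okonkwo, by employee number (lower first): Marchetti (1596) before Abara and Osei (8296) before Okonkwo (8392).
Abara and Osei both have company hire date Oct 9, 2001, so the next rule applies.
Among Abara and Osei, by classification seniority date (earlier first) (reversed rule for this group): Abara (Jul 12, 1995) before Osei (Jun 14, 2000).
Order: Greco, Marchetti, Abara, Osei, Okonkwo, Vance.

Vance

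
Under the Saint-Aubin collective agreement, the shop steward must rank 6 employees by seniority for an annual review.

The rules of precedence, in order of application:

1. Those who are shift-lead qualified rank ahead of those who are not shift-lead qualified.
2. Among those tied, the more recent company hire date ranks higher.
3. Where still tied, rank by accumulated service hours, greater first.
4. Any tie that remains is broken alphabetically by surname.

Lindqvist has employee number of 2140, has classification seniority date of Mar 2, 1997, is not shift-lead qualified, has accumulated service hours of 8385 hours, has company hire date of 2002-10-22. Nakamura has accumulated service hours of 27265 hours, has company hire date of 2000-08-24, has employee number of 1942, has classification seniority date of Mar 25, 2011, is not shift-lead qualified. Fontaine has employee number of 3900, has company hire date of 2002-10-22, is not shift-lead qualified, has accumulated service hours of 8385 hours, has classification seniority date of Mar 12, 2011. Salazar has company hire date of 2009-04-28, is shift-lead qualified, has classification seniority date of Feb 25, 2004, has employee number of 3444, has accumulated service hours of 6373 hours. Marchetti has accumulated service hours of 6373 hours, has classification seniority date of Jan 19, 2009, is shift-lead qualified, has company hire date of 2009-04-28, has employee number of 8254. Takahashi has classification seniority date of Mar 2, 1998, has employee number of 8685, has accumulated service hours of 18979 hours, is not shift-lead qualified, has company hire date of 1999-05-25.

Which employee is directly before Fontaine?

By the first rule: Marchetti and Salazar (both shift-lead qualified); then Fontaine, Lindqvist, Nakamura and Takahashi (each not shift-lead qualified).
Marchetti and Salazar both have company hire date 2009-04-28, so the next rule applies.
Marchetti and Salazar both have accumulated service hours 6373 hours, so the next rule applies.
Among Marchetti and Salazar, alphabetically by surname: Marchetti before Salazar.
Among Fontaine, Lindqvist, Nakamura and Takahashi, by company hire date (later first): Fontaine and Lindqvist (2002-10-22) before Nakamura (2000-08-24) before Takahashi (1999-05-25).
Fontaine and Lindqvist both have accumulated service hours 8385 hours, so the next rule applies.
Among Fontaine and Lindqvist, alphabetically by surname: Fontaine before Lindqvist.
Order: Marchetti, Salazar, Fontaine, Lindqvist, Nakamura, Takahashi.

Salazar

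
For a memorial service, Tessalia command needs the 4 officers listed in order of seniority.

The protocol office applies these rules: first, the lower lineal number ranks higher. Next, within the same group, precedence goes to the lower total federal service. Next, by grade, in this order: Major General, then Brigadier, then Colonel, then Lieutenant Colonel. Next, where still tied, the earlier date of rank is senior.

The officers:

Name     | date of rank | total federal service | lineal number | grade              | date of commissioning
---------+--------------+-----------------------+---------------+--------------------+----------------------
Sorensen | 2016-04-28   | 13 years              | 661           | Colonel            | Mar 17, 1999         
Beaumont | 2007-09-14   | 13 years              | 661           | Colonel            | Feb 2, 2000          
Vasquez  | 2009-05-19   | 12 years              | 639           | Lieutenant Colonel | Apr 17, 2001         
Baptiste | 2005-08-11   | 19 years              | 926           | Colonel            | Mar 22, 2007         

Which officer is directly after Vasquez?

By lineal number (lower first): Vasquez (639); then Beaumont and Sorensen (both 661); then Baptiste (926).
Beaumont and Sorensen both have total federal service 13 years, so the next rule applies.
Beaumont and Sorensen are each Colonel, so the next rule applies.
Among Beaumont and Sorensen, by date of rank (earlier first): Beaumont (2007-09-14) before Sorensen (2016-04-28).
Order: Vasquez, Beaumont, Sorensen, Baptiste.

Beaumont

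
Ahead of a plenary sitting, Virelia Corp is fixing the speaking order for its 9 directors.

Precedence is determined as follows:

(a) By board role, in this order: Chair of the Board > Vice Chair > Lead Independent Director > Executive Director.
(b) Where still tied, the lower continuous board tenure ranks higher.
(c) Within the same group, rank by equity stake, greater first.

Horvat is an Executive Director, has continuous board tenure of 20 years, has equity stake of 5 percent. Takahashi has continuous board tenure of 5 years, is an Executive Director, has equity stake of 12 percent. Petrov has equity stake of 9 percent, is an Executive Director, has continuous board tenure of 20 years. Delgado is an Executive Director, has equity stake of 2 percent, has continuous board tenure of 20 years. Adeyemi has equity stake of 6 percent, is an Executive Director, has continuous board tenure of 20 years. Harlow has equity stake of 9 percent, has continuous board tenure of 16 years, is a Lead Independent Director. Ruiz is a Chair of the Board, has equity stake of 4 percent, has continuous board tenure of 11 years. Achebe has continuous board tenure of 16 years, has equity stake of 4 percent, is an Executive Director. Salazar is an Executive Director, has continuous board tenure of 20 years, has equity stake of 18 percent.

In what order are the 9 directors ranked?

By board role: Ruiz (Chair of the Board); then Harlow (Lead Independent Director); then Takahashi, Achebe, Salazar, Petrov, Adeyemi, Horvat and Delgado (Executive Director).
Among Takahashi, Achebe, Salazar, Petrov, Adeyemi, Horvat and Delgado, by continuous board tenure (lower first): Takahashi (5 years) before Achebe (16 years) before Salazar, Petrov, Adeyemi, Horvat and Delgado (20 years).
Among Salazar, Petrov, Adeyemi, Horvat and Delgado, by equity stake (higher first): Salazar (18 percent) before Petrov (9 percent) before Adeyemi (6 percent) before Horvat (5 percent) before Delgado (2 percent).
Full order: Ruiz, Harlow, Takahashi, Achebe, Salazar, Petrov, Adeyemi, Horvat, Delgado.

Ruiz, Harlow, Takahashi, Achebe, Salazar, Petrov, Adeyemi, Horvat, Delgado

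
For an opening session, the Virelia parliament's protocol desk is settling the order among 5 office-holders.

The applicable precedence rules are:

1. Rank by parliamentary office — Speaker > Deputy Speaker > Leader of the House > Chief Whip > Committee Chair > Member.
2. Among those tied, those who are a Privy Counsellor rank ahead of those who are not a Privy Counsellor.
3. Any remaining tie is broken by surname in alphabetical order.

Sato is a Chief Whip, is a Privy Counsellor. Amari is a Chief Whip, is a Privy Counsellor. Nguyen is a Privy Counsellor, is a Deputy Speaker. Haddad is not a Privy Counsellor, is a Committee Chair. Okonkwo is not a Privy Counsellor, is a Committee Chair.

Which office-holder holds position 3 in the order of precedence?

By parliamentary office: Nguyen (Deputy Speaker); then Amari and Sato (Chief Whip); then Haddad and Okonkwo (Committee Chair).
Amari and Sato are each a Privy Counsellor, so the next rule applies.
Among Amari and Sato, alphabetically by surname: Amari before Sato.
Haddad and Okonkwo are each not a Privy Counsellor, so the next rule applies.
Among Haddad and Okonkwo, alphabetically by surname: Haddad before Okonkwo.
Order: Nguyen, Amari, Sato, Haddad, Okonkwo.

Sato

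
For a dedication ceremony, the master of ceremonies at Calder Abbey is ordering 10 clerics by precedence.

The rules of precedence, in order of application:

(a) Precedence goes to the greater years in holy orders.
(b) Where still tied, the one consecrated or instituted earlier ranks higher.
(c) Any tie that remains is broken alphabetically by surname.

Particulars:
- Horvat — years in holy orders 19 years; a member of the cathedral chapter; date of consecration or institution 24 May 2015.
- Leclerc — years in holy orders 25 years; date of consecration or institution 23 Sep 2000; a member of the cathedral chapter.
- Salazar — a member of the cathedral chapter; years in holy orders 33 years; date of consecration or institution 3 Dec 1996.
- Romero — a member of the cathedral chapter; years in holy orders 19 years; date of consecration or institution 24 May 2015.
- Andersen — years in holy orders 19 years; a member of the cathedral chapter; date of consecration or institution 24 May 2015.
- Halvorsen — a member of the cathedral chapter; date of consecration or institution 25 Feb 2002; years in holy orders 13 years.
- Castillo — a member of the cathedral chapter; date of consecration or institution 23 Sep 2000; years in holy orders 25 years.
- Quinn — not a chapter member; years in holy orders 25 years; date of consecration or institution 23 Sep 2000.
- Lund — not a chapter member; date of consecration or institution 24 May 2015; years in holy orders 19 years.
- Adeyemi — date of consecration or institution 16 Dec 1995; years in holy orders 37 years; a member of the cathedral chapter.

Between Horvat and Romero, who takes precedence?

By years in holy orders (higher first): Adeyemi (37 years); then Salazar (33 years); then Castillo, Leclerc and Quinn (each 25 years); then Andersen, Horvat, Lund and Romero (each 19 years); then Halvorsen (13 years).
Castillo, Leclerc and Quinn all have date of consecration or institution 23 Sep 2000, so the next rule applies.
Among Castillo, Leclerc and Quinn, alphabetically by surname: Castillo before Leclerc before Quinn.
Andersen, Horvat, Lund and Romero all have date of consecration or institution 24 May 2015, so the next rule applies.
Among Andersen, Horvat, Lund and Romero, alphabetically by surname: Andersen before Horvat before Lund before Romero.
So Horvat takes precedence.

Horvat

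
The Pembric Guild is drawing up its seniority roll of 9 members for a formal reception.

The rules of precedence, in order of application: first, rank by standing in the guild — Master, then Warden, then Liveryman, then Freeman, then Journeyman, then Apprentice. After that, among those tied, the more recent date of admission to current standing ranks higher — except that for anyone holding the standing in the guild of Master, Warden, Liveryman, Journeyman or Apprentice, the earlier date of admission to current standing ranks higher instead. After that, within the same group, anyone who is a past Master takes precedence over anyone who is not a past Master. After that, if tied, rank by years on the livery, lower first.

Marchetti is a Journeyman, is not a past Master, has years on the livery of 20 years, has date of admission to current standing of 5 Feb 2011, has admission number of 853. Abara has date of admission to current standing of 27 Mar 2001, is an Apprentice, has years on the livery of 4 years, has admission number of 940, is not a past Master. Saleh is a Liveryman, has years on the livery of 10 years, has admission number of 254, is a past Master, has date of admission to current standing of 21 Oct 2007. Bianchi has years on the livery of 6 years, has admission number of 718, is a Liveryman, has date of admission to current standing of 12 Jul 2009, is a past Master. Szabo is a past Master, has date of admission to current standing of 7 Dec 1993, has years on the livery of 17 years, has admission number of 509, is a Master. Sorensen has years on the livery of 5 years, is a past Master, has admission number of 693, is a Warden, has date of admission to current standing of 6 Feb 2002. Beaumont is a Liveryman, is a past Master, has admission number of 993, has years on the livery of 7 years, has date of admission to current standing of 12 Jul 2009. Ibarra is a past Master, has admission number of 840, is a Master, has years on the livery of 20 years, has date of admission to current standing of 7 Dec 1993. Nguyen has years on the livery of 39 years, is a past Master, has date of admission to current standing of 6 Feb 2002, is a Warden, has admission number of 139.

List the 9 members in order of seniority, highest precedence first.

Szabo, Ibarra, Sorensen, Nguyen, Saleh, Bianchi, Beaumont, Marchetti, Abara

By standing in the guild: Szabo and Ibarra (Master); then Sorensen and Nguyen (Warden); then Saleh, Bianchi and Beaumont (Liveryman); then Marchetti (Journeyman); then Abara (Apprentice).
Szabo and Ibarra both have date of admission to current standing 7 Dec 1993, so the next rule applies.
Szabo and Ibarra are each a past Master, so the next rule applies.
Among Szabo and Ibarra, by years on the livery (lower first): Szabo (17 years) before Ibarra (20 years).
Sorensen and Nguyen both have date of admission to current standing 6 Feb 2002, so the next rule applies.
Sorensen and Nguyen are each a past Master, so the next rule applies.
Among Sorensen and Nguyen, by years on the livery (lower first): Sorensen (5 years) before Nguyen (39 years).
Among Saleh, Bianchi and Beaumont, by date of admission to current standing (earlier first) (reversed rule for this group): Saleh (21 Oct 2007) before Bianchi and Beaumont (12 Jul 2009).
Bianchi and Beaumont are each a past Master, so the next rule applies.
Among Bianchi and Beaumont, by years on the livery (lower first): Bianchi (6 years) before Beaumont (7 years).
Full order: Szabo, Ibarra, Sorensen, Nguyen, Saleh, Bianchi, Beaumont, Marchetti, Abara.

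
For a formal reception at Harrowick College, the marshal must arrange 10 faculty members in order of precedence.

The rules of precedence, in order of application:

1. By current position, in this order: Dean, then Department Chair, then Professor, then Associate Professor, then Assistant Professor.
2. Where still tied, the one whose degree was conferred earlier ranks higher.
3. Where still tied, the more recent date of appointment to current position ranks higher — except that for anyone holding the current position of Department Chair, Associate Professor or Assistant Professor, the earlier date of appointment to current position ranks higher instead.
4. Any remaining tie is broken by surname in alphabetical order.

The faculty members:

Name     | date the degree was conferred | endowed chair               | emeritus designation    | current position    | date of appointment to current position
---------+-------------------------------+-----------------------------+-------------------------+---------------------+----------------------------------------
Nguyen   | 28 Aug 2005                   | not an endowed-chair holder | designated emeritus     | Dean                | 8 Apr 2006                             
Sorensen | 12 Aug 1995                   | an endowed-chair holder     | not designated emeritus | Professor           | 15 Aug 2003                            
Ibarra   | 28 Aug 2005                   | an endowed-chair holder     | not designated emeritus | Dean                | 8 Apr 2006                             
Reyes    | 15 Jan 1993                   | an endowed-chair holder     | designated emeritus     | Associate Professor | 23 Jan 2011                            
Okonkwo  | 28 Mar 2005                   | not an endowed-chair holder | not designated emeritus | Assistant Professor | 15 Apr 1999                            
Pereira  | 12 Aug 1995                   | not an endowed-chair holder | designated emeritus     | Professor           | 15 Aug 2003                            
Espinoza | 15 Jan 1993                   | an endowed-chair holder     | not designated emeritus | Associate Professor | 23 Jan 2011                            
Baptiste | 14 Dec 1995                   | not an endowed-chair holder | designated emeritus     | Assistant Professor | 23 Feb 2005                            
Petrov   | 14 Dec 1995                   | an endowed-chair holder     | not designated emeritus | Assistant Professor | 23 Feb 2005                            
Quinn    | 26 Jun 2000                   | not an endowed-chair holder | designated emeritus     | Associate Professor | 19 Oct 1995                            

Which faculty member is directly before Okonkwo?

Petrov

By current position: Ibarra and Nguyen (Dean); then Pereira and Sorensen (Professor); then Espinoza, Reyes and Quinn (Associate Professor); then Baptiste, Petrov and Okonkwo (Assistant Professor).
Ibarra and Nguyen both have date the degree was conferred 28 Aug 2005, so the next rule applies.
Ibarra and Nguyen both have date of appointment to current position 8 Apr 2006, so the next rule applies.
Among Ibarra and Nguyen, alphabetically by surname: Ibarra before Nguyen.
Pereira and Sorensen both have date the degree was conferred 12 Aug 1995, so the next rule applies.
Pereira and Sorensen both have date of appointment to current position 15 Aug 2003, so the next rule applies.
Among Pereira and Sorensen, alphabetically by surname: Pereira before Sorensen.
Among Espinoza, Reyes and Quinn, by date the degree was conferred (earlier first): Espinoza and Reyes (15 Jan 1993) before Quinn (26 Jun 2000).
Espinoza and Reyes both have date of appointment to current position 23 Jan 2011, so the next rule applies.
Among Espinoza and Reyes, alphabetically by surname: Espinoza before Reyes.
Among Baptiste, Petrov and Okonkwo, by date the degree was conferred (earlier first): Baptiste and Petrov (14 Dec 1995) before Okonkwo (28 Mar 2005).
Baptiste and Petrov both have date of appointment to current position 23 Feb 2005, so the next rule applies.
Among Baptiste and Petrov, alphabetically by surname: Baptiste before Petrov.
Order: Ibarra, Nguyen, Pereira, Sorensen, Espinoza, Reyes, Quinn, Baptiste, Petrov, Okonkwo.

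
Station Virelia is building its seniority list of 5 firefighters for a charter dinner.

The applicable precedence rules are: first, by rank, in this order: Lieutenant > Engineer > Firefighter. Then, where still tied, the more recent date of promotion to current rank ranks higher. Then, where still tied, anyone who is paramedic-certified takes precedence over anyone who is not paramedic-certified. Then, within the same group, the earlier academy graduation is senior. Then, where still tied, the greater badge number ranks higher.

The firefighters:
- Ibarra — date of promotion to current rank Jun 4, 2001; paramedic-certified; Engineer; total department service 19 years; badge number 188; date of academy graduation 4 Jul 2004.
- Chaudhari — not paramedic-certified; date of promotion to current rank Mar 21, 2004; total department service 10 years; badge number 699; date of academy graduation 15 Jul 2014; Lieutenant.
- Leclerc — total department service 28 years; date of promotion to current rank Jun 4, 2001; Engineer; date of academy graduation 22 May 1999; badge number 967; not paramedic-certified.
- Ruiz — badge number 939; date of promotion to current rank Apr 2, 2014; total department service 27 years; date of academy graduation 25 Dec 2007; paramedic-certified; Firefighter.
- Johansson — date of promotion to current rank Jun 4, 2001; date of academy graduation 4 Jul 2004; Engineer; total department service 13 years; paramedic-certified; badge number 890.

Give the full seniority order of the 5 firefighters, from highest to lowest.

Chaudhari, Johansson, Ibarra, Leclerc, Ruiz

By rank: Chaudhari (Lieutenant); then Johansson, Ibarra and Leclerc (Engineer); then Ruiz (Firefighter).
Johansson, Ibarra and Leclerc all have date of promotion to current rank Jun 4, 2001, so the next rule applies.
Among Johansson, Ibarra and Leclerc, paramedic-certified before not paramedic-certified: Johansson and Ibarra (paramedic-certified) before Leclerc (not paramedic-certified).
Johansson and Ibarra both have date of academy graduation 4 Jul 2004, so the next rule applies.
Among Johansson and Ibarra, by badge number (higher first): Johansson (890) before Ibarra (188).
Full order: Chaudhari, Johansson, Ibarra, Leclerc, Ruiz.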